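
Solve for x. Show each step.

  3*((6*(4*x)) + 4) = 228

Step 1. [3*((6*(4*x)) + 4) = 228] LHS = 3·(…); ÷3 both sides ⇒ div: (6*(4*x)) + 4 = 76.
Step 2. [(6*(4*x)) + 4 = 76] peel the +4: subtract 4 from each side. So sub: 6*(4*x) = 72.
Step 3. [6*(4*x) = 72] divide by the outer 6 ⇒ div: 4*x = 12.
Step 4. [4*x = 12] 4 out front; divide by 4. So div: x = 3.

Answer: x ∈ {3}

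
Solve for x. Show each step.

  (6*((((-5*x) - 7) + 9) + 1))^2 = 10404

Step 1. [(6*((((-5*x) - 7) + 9) + 1))^2 = 10404] 10404 ≥ 0, LHS is (·)² — take ±√. So sqrt: 6*((((-5*x) - 7) + 9) + 1) = 102 or -102.
Step 2. [6*((((-5*x) - 7) + 9) + 1) = 102 or -102] divide by the outer 6 ⇒ div: (((-5*x) - 7) + 9) + 1 = 17 or -17.
Step 3. [(((-5*x) - 7) + 9) + 1 = 17 or -17] 1 comes off first (subtract 1), so sub: ((-5*x) - 7) + 9 = 16 or -18.
Step 4. [((-5*x) - 7) + 9 = 16 or -18] peel the +9: subtract 9 from each side, so sub: (-5*x) - 7 = 7 or -27.
Step 5. [(-5*x) - 7 = 7 or -27] add 7: x sits inside (… - 7) ⇒ sub: -5*x = 14 or -20.
Step 6. [-5*x = 14 or -20] leading coefficient -5: divide by -5, so div: x = -14/5 or 4.

Answer: x ∈ {-14/5, 4}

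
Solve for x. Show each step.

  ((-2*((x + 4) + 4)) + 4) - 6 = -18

Step 1. [((-2*((x + 4) + 4)) + 4) - 6 = -18] -6 is outermost — add 6 both sides. So sub: (-2*((x + 4) + 4)) + 4 = -12.
Step 2. [(-2*((x + 4) + 4)) + 4 = -12] 4 comes off first (subtract 4), so sub: -2*((x + 4) + 4) = -16.
Step 3. [-2*((x + 4) + 4) = -16] divide by the outer -2. So div: (x + 4) + 4 = 8.
Step 4. [(x + 4) + 4 = 8] +4 is outermost — subtract 4 both sides ⇒ sub: x + 4 = 4.
Step 5. [x + 4 = 4] 4 comes off first (subtract 4) ⇒ sub: x = 0.

Answer: x ∈ {0}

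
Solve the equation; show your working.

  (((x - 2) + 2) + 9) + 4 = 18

Step 1. [(((x - 2) + 2) + 9) + 4 = 18] subtract 4: x sits inside (… + 4). So sub: ((x - 2) + 2) + 9 = 14.
Step 2. [((x - 2) + 2) + 9 = 14] subtract 9: x sits inside (… + 9). So sub: (x - 2) + 2 = 5.
Step 3. [(x - 2) + 2 = 5] +2 is outermost — subtract 2 both sides. So sub: x - 2 = 3.
Step 4. [x - 2 = 3] -2 is outermost — add 2 both sides. So sub: x = 5.

Answer: x ∈ {5}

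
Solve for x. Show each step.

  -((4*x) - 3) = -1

Step 1. [-((4*x) - 3) = -1] flip signs both sides, so neg: (4*x) - 3 = 1.
Step 2. [(4*x) - 3 = 1] 3 comes off first (add 3). So sub: 4*x = 4.
Step 3. [4*x = 4] divide by the outer 4, so div: x = 1.

Answer: x ∈ {1}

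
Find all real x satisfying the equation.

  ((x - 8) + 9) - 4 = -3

Step 1. [((x - 8) + 9) - 4 = -3] the outer -4 inverts by adding 4. So sub: (x - 8) + 9 = 1.
Step 2. [(x - 8) + 9 = 1] +9 is outermost — subtract 9 both sides ⇒ sub: x - 8 = -8.
Step 3. [x - 8 = -8] peel the -8: add 8 from each side ⇒ sub: x = 0.

Answer: x ∈ {0}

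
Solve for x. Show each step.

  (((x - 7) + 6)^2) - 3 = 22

Step 1. [(((x - 7) + 6)^2) - 3 = 22] add 3: x sits inside (… - 3) ⇒ sub: ((x - 7) + 6)^2 = 25.
Step 2. [((x - 7) + 6)^2 = 25] √ both sides: 25 ≥ 0 gives two branches. So sqrt: (x - 7) + 6 = 5 or -5.
Step 3. [(x - 7) + 6 = 5 or -5] peel the +6: subtract 6 from each side. So sub: x - 7 = -1 or -11.
Step 4. [x - 7 = -1 or -11] peel the -7: add 7 from each side ⇒ sub: x = 6 or -4.

Answer: x ∈ {-4, 6}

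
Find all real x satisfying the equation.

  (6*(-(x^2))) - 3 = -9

Step 1. [(6*(-(x^2))) - 3 = -9] add 3: x sits inside (… - 3), so sub: 6*(-(x^2)) = -6.
Step 2. [6*(-(x^2)) = -6] 6 out front; divide by 6 ⇒ div: -(x^2) = -1.
Step 3. [-(x^2) = -1] leading − — multiply by −1, so neg: x^2 = 1.
Step 4. [x^2 = 1] √ both sides: 1 ≥ 0 gives two branches ⇒ sqrt: x = 1 or -1.

Answer: x ∈ {-1, 1}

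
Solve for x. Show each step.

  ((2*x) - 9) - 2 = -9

Step 1. [((2*x) - 9) - 2 = -9] add 2: x sits inside (… - 2), so sub: (2*x) - 9 = -7.
Step 2. [(2*x) - 9 = -7] add 9: x sits inside (… - 9), so sub: 2*x = 2.
Step 3. [2*x = 2] 2·(inner) — divide through by 2, so div: x = 1.

Answer: x ∈ {1}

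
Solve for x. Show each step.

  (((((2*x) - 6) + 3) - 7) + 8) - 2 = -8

Step 1. [(((((2*x) - 6) + 3) - 7) + 8) - 2 = -8] 2 comes off first (add 2) ⇒ sub: ((((2*x) - 6) + 3) - 7) + 8 = -6.
Step 2. [((((2*x) - 6) + 3) - 7) + 8 = -6] +8 is outermost — subtract 8 both sides ⇒ sub: (((2*x) - 6) + 3) - 7 = -14.
Step 3. [(((2*x) - 6) + 3) - 7 = -14] 7 comes off first (add 7) ⇒ sub: ((2*x) - 6) + 3 = -7.
Step 4. [((2*x) - 6) + 3 = -7] peel the +3: subtract 3 from each side ⇒ sub: (2*x) - 6 = -10.
Step 5. [(2*x) - 6 = -10] 2 | LHS and 2 | -10: pull 2 out, so factor: x - 3 = -5.
Step 6. [x - 3 = -5] -3 is outermost — add 3 both sides ⇒ sub: x = -2.

Answer: x ∈ {-2}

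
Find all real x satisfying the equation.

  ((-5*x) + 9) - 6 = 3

Step 1. [((-5*x) + 9) - 6 = 3] add 6: x sits inside (… - 6) ⇒ sub: (-5*x) + 9 = 9.
Step 2. [(-5*x) + 9 = 9] peel the +9: subtract 9 from each side, so sub: -5*x = 0.
Step 3. [-5*x = 0] leading coefficient -5: divide by -5 ⇒ div: x = 0.

Answer: x ∈ {0}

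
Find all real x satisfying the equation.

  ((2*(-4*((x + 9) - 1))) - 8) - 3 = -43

Step 1. [((2*(-4*((x + 9) - 1))) - 8) - 3 = -43] peel the -3: add 3 from each side ⇒ sub: (2*(-4*((x + 9) - 1))) - 8 = -40.
Step 2. [(2*(-4*((x + 9) - 1))) - 8 = -40] common factor 2 (LHS and -40) — divide through. So factor: (-4*((x + 9) - 1)) - 4 = -20.
Step 3. [(-4*((x + 9) - 1)) - 4 = -20] -4 is outermost — add 4 both sides. So sub: -4*((x + 9) - 1) = -16.
Step 4. [-4*((x + 9) - 1) = -16] -4·(inner) — divide through by -4 ⇒ div: (x + 9) - 1 = 4.
Step 5. [(x + 9) - 1 = 4] the outer -1 inverts by adding 1. So sub: x + 9 = 5.
Step 6. [x + 9 = 5] +9 is outermost — subtract 9 both sides. So sub: x = -4.

Answer: x ∈ {-4}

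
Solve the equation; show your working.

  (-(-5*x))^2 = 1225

Step 1. [(-(-5*x))^2 = 1225] LHS squared, RHS 1225 ≥ 0: apply √ (±). So sqrt: -(-5*x) = 35 or -35.
Step 2. [-(-5*x) = 35 or -35] flip signs both sides, so neg: -5*x = -35 or 35.
Step 3. [-5*x = -35 or 35] divide by the outer -5 ⇒ div: x = 7 or -7.

Answer: x ∈ {-7, 7}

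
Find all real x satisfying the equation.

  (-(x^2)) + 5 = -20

Step 1. [(-(x^2)) + 5 = -20] the outer +5 inverts by subtracting 5 ⇒ sub: -(x^2) = -25.
Step 2. [-(x^2) = -25] flip signs both sides ⇒ neg: x^2 = 25.
Step 3. [x^2 = 25] √ both sides: 25 ≥ 0 gives two branches, so sqrt: x = 5 or -5.

Answer: x ∈ {-5, 5}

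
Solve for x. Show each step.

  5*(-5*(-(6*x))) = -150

Step 1. [5*(-5*(-(6*x))) = -150] LHS = 5·(…); ÷5 both sides. So div: -5*(-(6*x)) = -30.
Step 2. [-5*(-(6*x)) = -30] -5 out front; divide by -5 ⇒ div: -(6*x) = 6.
Step 3. [-(6*x) = 6] leading − — multiply by −1, so neg: 6*x = -6.
Step 4. [6*x = -6] 6 out front; divide by 6. So div: x = -1.

Answer: x ∈ {-1}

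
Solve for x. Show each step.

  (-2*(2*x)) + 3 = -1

Step 1. [(-2*(2*x)) + 3 = -1] +3 is outermost — subtract 3 both sides, so sub: -2*(2*x) = -4.
Step 2. [-2*(2*x) = -4] leading coefficient -2: divide by -2 ⇒ div: 2*x = 2.
Step 3. [2*x = 2] 2·(inner) — divide through by 2. So div: x = 1.

Answer: x ∈ {1}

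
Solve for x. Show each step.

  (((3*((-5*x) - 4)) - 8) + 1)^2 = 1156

Step 1. [(((3*((-5*x) - 4)) - 8) + 1)^2 = 1156] 1156 ≥ 0, LHS is (·)² — take ±√. So sqrt: ((3*((-5*x) - 4)) - 8) + 1 = 34 or -34.
Step 2. [((3*((-5*x) - 4)) - 8) + 1 = 34 or -34] 1 comes off first (subtract 1), so sub: (3*((-5*x) - 4)) - 8 = 33 or -35.
Step 3. [(3*((-5*x) - 4)) - 8 = 33 or -35] 8 comes off first (add 8), so sub: 3*((-5*x) - 4) = 41 or -27.
Step 4. [3*((-5*x) - 4) = 41 or -27] leading coefficient 3: divide by 3 ⇒ div: (-5*x) - 4 = 41/3 or -9.
Step 5. [(-5*x) - 4 = 41/3 or -9] 4 comes off first (add 4). So sub: -5*x = 53/3 or -5.
Step 6. [-5*x = 53/3 or -5] -5 out front; divide by -5, so div: x = -53/15 or 1.

Answer: x ∈ {-53/15, 1}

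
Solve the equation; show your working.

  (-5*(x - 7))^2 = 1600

Step 1. [(-5*(x - 7))^2 = 1600] LHS squared, RHS 1600 ≥ 0: apply √ (±). So sqrt: -5*(x - 7) = 40 or -40.
Step 2. [-5*(x - 7) = 40 or -40] divide by the outer -5. So div: x - 7 = -8 or 8.
Step 3. [x - 7 = -8 or 8] add 7: x sits inside (… - 7) ⇒ sub: x = -1 or 15.

Answer: x ∈ {-1, 15}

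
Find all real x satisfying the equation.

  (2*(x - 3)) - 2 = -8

Step 1. [(2*(x - 3)) - 2 = -8] add 2: x sits inside (… - 2), so sub: 2*(x - 3) = -6.
Step 2. [2*(x - 3) = -6] divide by the outer 2. So div: x - 3 = -3.
Step 3. [x - 3 = -3] peel the -3: add 3 from each side ⇒ sub: x = 0.

Answer: x ∈ {0}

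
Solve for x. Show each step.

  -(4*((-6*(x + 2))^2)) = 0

Step 1. [-(4*((-6*(x + 2))^2)) = 0] flip signs both sides, so neg: 4*((-6*(x + 2))^2) = 0.
Step 2. [4*((-6*(x + 2))^2) = 0] LHS = 4·(…); ÷4 both sides, so div: (-6*(x + 2))^2 = 0.
Step 3. [(-6*(x + 2))^2 = 0] √ both sides: 0 ≥ 0 gives two branches. So sqrt: -6*(x + 2) = 0.
Step 4. [-6*(x + 2) = 0] -6·(inner) — divide through by -6. So div: x + 2 = 0.
Step 5. [x + 2 = 0] 2 comes off first (subtract 2) ⇒ sub: x = -2.

Answer: x ∈ {-2}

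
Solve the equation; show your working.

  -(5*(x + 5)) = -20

Step 1. [-(5*(x + 5)) = -20] LHS negated; negate both sides ⇒ neg: 5*(x + 5) = 20.
Step 2. [5*(x + 5) = 20] 5 out front; divide by 5. So div: x + 5 = 4.
Step 3. [x + 5 = 4] the outer +5 inverts by subtracting 5, so sub: x = -1.

Answer: x ∈ {-1}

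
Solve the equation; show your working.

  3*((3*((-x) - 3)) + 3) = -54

Step 1. [3*((3*((-x) - 3)) + 3) = -54] divide by the outer 3, so div: (3*((-x) - 3)) + 3 = -18.
Step 2. [(3*((-x) - 3)) + 3 = -18] 3 divides every term; factor it out ⇒ factor: ((-x) - 3) + 1 = -6.
Step 3. [((-x) - 3) + 1 = -6] subtract 1: x sits inside (… + 1), so sub: (-x) - 3 = -7.
Step 4. [(-x) - 3 = -7] peel the -3: add 3 from each side, so sub: -x = -4.
Step 5. [-x = -4] flip signs both sides, so neg: x = 4.

Answer: x ∈ {4}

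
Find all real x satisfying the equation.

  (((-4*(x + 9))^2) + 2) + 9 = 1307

Step 1. [(((-4*(x + 9))^2) + 2) + 9 = 1307] the outer +9 inverts by subtracting 9. So sub: ((-4*(x + 9))^2) + 2 = 1298.
Step 2. [((-4*(x + 9))^2) + 2 = 1298] +2 is outermost — subtract 2 both sides, so sub: (-4*(x + 9))^2 = 1296.
Step 3. [(-4*(x + 9))^2 = 1296] LHS squared, RHS 1296 ≥ 0: apply √ (±). So sqrt: -4*(x + 9) = 36 or -36.
Step 4. [-4*(x + 9) = 36 or -36] -4 out front; divide by -4 ⇒ div: x + 9 = -9 or 9.
Step 5. [x + 9 = -9 or 9] +9 is outermost — subtract 9 both sides ⇒ sub: x = -18 or 0.

Answer: x ∈ {-18, 0}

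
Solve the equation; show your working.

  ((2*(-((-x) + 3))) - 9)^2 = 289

Step 1. [((2*(-((-x) + 3))) - 9)^2 = 289] √ both sides: 289 ≥ 0 gives two branches, so sqrt: (2*(-((-x) + 3))) - 9 = 17 or -17.
Step 2. [(2*(-((-x) + 3))) - 9 = 17 or -17] -9 is outermost — add 9 both sides. So sub: 2*(-((-x) + 3)) = 26 or -8.
Step 3. [2*(-((-x) + 3)) = 26 or -8] 2 out front; divide by 2, so div: -((-x) + 3) = 13 or -4.
Step 4. [-((-x) + 3) = 13 or -4] leading − — multiply by −1, so neg: (-x) + 3 = -13 or 4.
Step 5. [(-x) + 3 = -13 or 4] the outer +3 inverts by subtracting 3 ⇒ sub: -x = -16 or 1.
Step 6. [-x = -16 or 1] leading − — multiply by −1 ⇒ neg: x = 16 or -1.

Answer: x ∈ {-1, 16}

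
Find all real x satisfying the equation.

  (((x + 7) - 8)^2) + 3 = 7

Step 1. [(((x + 7) - 8)^2) + 3 = 7] +3 is outermost — subtract 3 both sides ⇒ sub: ((x + 7) - 8)^2 = 4.
Step 2. [((x + 7) - 8)^2 = 4] LHS squared, RHS 4 ≥ 0: apply √ (±), so sqrt: (x + 7) - 8 = 2 or -2.
Step 3. [(x + 7) - 8 = 2 or -2] -8 is outermost — add 8 both sides, so sub: x + 7 = 10 or 6.
Step 4. [x + 7 = 10 or 6] the outer +7 inverts by subtracting 7, so sub: x = 3 or -1.

Answer: x ∈ {-1, 3}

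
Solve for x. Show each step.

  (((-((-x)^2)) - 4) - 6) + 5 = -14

Step 1. [(((-((-x)^2)) - 4) - 6) + 5 = -14] the outer +5 inverts by subtracting 5, so sub: ((-((-x)^2)) - 4) - 6 = -19.
Step 2. [((-((-x)^2)) - 4) - 6 = -19] 6 comes off first (add 6), so sub: (-((-x)^2)) - 4 = -13.
Step 3. [(-((-x)^2)) - 4 = -13] peel the -4: add 4 from each side, so sub: -((-x)^2) = -9.
Step 4. [-((-x)^2) = -9] flip signs both sides ⇒ neg: (-x)^2 = 9.
Step 5. [(-x)^2 = 9] LHS squared, RHS 9 ≥ 0: apply √ (±) ⇒ sqrt: -x = 3 or -3.
Step 6. [-x = 3 or -3] flip signs both sides. So neg: x = -3 or 3.

Answer: x ∈ {-3, 3}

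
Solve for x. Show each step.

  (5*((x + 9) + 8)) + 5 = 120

Step 1. [(5*((x + 9) + 8)) + 5 = 120] 5 | LHS and 5 | 120: pull 5 out ⇒ factor: ((x + 9) + 8) + 1 = 24.
Step 2. [((x + 9) + 8) + 1 = 24] +1 is outermost — subtract 1 both sides. So sub: (x + 9) + 8 = 23.
Step 3. [(x + 9) + 8 = 23] peel the +8: subtract 8 from each side. So sub: x + 9 = 15.
Step 4. [x + 9 = 15] the outer +9 inverts by subtracting 9, so sub: x = 6.

Answer: x ∈ {6}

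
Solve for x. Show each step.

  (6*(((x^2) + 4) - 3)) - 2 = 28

Step 1. [(6*(((x^2) + 4) - 3)) - 2 = 28] 2 comes off first (add 2), so sub: 6*(((x^2) + 4) - 3) = 30.
Step 2. [6*(((x^2) + 4) - 3) = 30] LHS = 6·(…); ÷6 both sides. So div: ((x^2) + 4) - 3 = 5.
Step 3. [((x^2) + 4) - 3 = 5] -3 is outermost — add 3 both sides ⇒ sub: (x^2) + 4 = 8.
Step 4. [(x^2) + 4 = 8] peel the +4: subtract 4 from each side ⇒ sub: x^2 = 4.
Step 5. [x^2 = 4] √ both sides: 4 ≥ 0 gives two branches. So sqrt: x = 2 or -2.

Answer: x ∈ {-2, 2}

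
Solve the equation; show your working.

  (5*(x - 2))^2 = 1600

Step 1. [(5*(x - 2))^2 = 1600] LHS squared, RHS 1600 ≥ 0: apply √ (±) ⇒ sqrt: 5*(x - 2) = 40 or -40.
Step 2. [5*(x - 2) = 40 or -40] leading coefficient 5: divide by 5. So div: x - 2 = 8 or -8.
Step 3. [x - 2 = 8 or -8] peel the -2: add 2 from each side, so sub: x = 10 or -6.

Answer: x ∈ {-6, 10}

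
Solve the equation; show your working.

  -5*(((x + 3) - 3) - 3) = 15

Step 1. [-5*(((x + 3) - 3) - 3) = 15] -5·(inner) — divide through by -5 ⇒ div: ((x + 3) - 3) - 3 = -3.
Step 2. [((x + 3) - 3) - 3 = -3] the outer -3 inverts by adding 3. So sub: (x + 3) - 3 = 0.
Step 3. [(x + 3) - 3 = 0] 3 comes off first (add 3). So sub: x + 3 = 3.
Step 4. [x + 3 = 3] subtract 3: x sits inside (… + 3), so sub: x = 0.

Answer: x ∈ {0}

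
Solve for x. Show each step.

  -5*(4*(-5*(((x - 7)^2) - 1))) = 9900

Step 1. [-5*(4*(-5*(((x - 7)^2) - 1))) = 9900] LHS = -5·(…); ÷-5 both sides ⇒ div: 4*(-5*(((x - 7)^2) - 1)) = -1980.
Step 2. [4*(-5*(((x - 7)^2) - 1)) = -1980] leading coefficient 4: divide by 4 ⇒ div: -5*(((x - 7)^2) - 1) = -495.
Step 3. [-5*(((x - 7)^2) - 1) = -495] -5 out front; divide by -5 ⇒ div: ((x - 7)^2) - 1 = 99.
Step 4. [((x - 7)^2) - 1 = 99] peel the -1: add 1 from each side, so sub: (x - 7)^2 = 100.
Step 5. [(x - 7)^2 = 100] √ both sides: 100 ≥ 0 gives two branches, so sqrt: x - 7 = 10 or -10.
Step 6. [x - 7 = 10 or -10] 7 comes off first (add 7) ⇒ sub: x = 17 or -3.

Answer: x ∈ {-3, 17}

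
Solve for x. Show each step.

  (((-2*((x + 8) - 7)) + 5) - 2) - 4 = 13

Step 1. [(((-2*((x + 8) - 7)) + 5) - 2) - 4 = 13] the outer -4 inverts by adding 4 ⇒ sub: ((-2*((x + 8) - 7)) + 5) - 2 = 17.
Step 2. [((-2*((x + 8) - 7)) + 5) - 2 = 17] -2 is outermost — add 2 both sides ⇒ sub: (-2*((x + 8) - 7)) + 5 = 19.
Step 3. [(-2*((x + 8) - 7)) + 5 = 19] subtract 5: x sits inside (… + 5) ⇒ sub: -2*((x + 8) - 7) = 14.
Step 4. [-2*((x + 8) - 7) = 14] LHS = -2·(…); ÷-2 both sides ⇒ div: (x + 8) - 7 = -7.
Step 5. [(x + 8) - 7 = -7] 7 comes off first (add 7). So sub: x + 8 = 0.
Step 6. [x + 8 = 0] the outer +8 inverts by subtracting 8 ⇒ sub: x = -8.

Answer: x ∈ {-8}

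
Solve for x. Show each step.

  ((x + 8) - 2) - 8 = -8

Step 1. [((x + 8) - 2) - 8 = -8] -8 is outermost — add 8 both sides ⇒ sub: (x + 8) - 2 = 0.
Step 2. [(x + 8) - 2 = 0] peel the -2: add 2 from each side ⇒ sub: x + 8 = 2.
Step 3. [x + 8 = 2] +8 is outermost — subtract 8 both sides, so sub: x = -6.

Answer: x ∈ {-6}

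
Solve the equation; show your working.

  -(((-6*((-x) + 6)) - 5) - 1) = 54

Step 1. [-(((-6*((-x) + 6)) - 5) - 1) = 54] flip signs both sides ⇒ neg: ((-6*((-x) + 6)) - 5) - 1 = -54.
Step 2. [((-6*((-x) + 6)) - 5) - 1 = -54] the outer -1 inverts by adding 1 ⇒ sub: (-6*((-x) + 6)) - 5 = -53.
Step 3. [(-6*((-x) + 6)) - 5 = -53] add 5: x sits inside (… - 5), so sub: -6*((-x) + 6) = -48.
Step 4. [-6*((-x) + 6) = -48] leading coefficient -6: divide by -6 ⇒ div: (-x) + 6 = 8.
Step 5. [(-x) + 6 = 8] peel the +6: subtract 6 from each side. So sub: -x = 2.
Step 6. [-x = 2] LHS negated; negate both sides, so neg: x = -2.

Answer: x ∈ {-2}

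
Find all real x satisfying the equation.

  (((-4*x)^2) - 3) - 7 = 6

Step 1. [(((-4*x)^2) - 3) - 7 = 6] peel the -7: add 7 from each side ⇒ sub: ((-4*x)^2) - 3 = 13.
Step 2. [((-4*x)^2) - 3 = 13] add 3: x sits inside (… - 3). So sub: (-4*x)^2 = 16.
Step 3. [(-4*x)^2 = 16] √ both sides: 16 ≥ 0 gives two branches. So sqrt: -4*x = 4 or -4.
Step 4. [-4*x = 4 or -4] leading coefficient -4: divide by -4 ⇒ div: x = -1 or 1.

Answer: x ∈ {-1, 1}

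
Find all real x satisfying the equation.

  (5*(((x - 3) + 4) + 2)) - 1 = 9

Step 1. [(5*(((x - 3) + 4) + 2)) - 1 = 9] add 1: x sits inside (… - 1), so sub: 5*(((x - 3) + 4) + 2) = 10.
Step 2. [5*(((x - 3) + 4) + 2) = 10] LHS = 5·(…); ÷5 both sides ⇒ div: ((x - 3) + 4) + 2 = 2.
Step 3. [((x - 3) + 4) + 2 = 2] peel the +2: subtract 2 from each side, so sub: (x - 3) + 4 = 0.
Step 4. [(x - 3) + 4 = 0] +4 is outermost — subtract 4 both sides, so sub: x - 3 = -4.
Step 5. [x - 3 = -4] peel the -3: add 3 from each side, so sub: x = -1.

Answer: x ∈ {-1}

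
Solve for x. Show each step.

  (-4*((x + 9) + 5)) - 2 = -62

Step 1. [(-4*((x + 9) + 5)) - 2 = -62] the outer -2 inverts by adding 2, so sub: -4*((x + 9) + 5) = -60.
Step 2. [-4*((x + 9) + 5) = -60] leading coefficient -4: divide by -4 ⇒ div: (x + 9) + 5 = 15.
Step 3. [(x + 9) + 5 = 15] +5 is outermost — subtract 5 both sides ⇒ sub: x + 9 = 10.
Step 4. [x + 9 = 10] the outer +9 inverts by subtracting 9 ⇒ sub: x = 1.

Answer: x ∈ {1}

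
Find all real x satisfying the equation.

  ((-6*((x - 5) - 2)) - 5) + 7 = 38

Step 1. [((-6*((x - 5) - 2)) - 5) + 7 = 38] peel the +7: subtract 7 from each side ⇒ sub: (-6*((x - 5) - 2)) - 5 = 31.
Step 2. [(-6*((x - 5) - 2)) - 5 = 31] -5 is outermost — add 5 both sides, so sub: -6*((x - 5) - 2) = 36.
Step 3. [-6*((x - 5) - 2) = 36] -6·(inner) — divide through by -6, so div: (x - 5) - 2 = -6.
Step 4. [(x - 5) - 2 = -6] the outer -2 inverts by adding 2. So sub: x - 5 = -4.
Step 5. [x - 5 = -4] peel the -5: add 5 from each side. So sub: x = 1.

Answer: x ∈ {1}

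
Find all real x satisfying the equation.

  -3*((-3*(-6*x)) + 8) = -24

Step 1. [-3*((-3*(-6*x)) + 8) = -24] -3 out front; divide by -3. So div: (-3*(-6*x)) + 8 = 8.
Step 2. [(-3*(-6*x)) + 8 = 8] 8 comes off first (subtract 8), so sub: -3*(-6*x) = 0.
Step 3. [-3*(-6*x) = 0] leading coefficient -3: divide by -3, so div: -6*x = 0.
Step 4. [-6*x = 0] divide by the outer -6 ⇒ div: x = 0.

Answer: x ∈ {0}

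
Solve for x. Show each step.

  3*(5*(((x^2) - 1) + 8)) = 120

Step 1. [3*(5*(((x^2) - 1) + 8)) = 120] divide by the outer 3, so div: 5*(((x^2) - 1) + 8) = 40.
Step 2. [5*(((x^2) - 1) + 8) = 40] leading coefficient 5: divide by 5 ⇒ div: ((x^2) - 1) + 8 = 8.
Step 3. [((x^2) - 1) + 8 = 8] the outer +8 inverts by subtracting 8 ⇒ sub: (x^2) - 1 = 0.
Step 4. [(x^2) - 1 = 0] 1 comes off first (add 1). So sub: x^2 = 1.
Step 5. [x^2 = 1] √ both sides: 1 ≥ 0 gives two branches ⇒ sqrt: x = 1 or -1.

Answer: x ∈ {-1, 1}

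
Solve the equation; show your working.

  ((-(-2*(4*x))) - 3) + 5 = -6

Step 1. [((-(-2*(4*x))) - 3) + 5 = -6] the outer +5 inverts by subtracting 5 ⇒ sub: (-(-2*(4*x))) - 3 = -11.
Step 2. [(-(-2*(4*x))) - 3 = -11] add 3: x sits inside (… - 3) ⇒ sub: -(-2*(4*x)) = -8.
Step 3. [-(-2*(4*x)) = -8] leading − — multiply by −1 ⇒ neg: -2*(4*x) = 8.
Step 4. [-2*(4*x) = 8] -2·(inner) — divide through by -2 ⇒ div: 4*x = -4.
Step 5. [4*x = -4] LHS = 4·(…); ÷4 both sides, so div: x = -1.

Answer: x ∈ {-1}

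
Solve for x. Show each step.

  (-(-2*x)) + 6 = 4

Step 1. [(-(-2*x)) + 6 = 4] peel the +6: subtract 6 from each side, so sub: -(-2*x) = -2.
Step 2. [-(-2*x) = -2] leading − — multiply by −1. So neg: -2*x = 2.
Step 3. [-2*x = 2] -2·(inner) — divide through by -2, so div: x = -1.

Answer: x ∈ {-1}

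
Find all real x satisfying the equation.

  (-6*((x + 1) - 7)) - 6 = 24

Step 1. [(-6*((x + 1) - 7)) - 6 = 24] peel the -6: add 6 from each side ⇒ sub: -6*((x + 1) - 7) = 30.
Step 2. [-6*((x + 1) - 7) = 30] -6·(inner) — divide through by -6, so div: (x + 1) - 7 = -5.
Step 3. [(x + 1) - 7 = -5] add 7: x sits inside (… - 7) ⇒ sub: x + 1 = 2.
Step 4. [x + 1 = 2] subtract 1: x sits inside (… + 1). So sub: x = 1.

Answer: x ∈ {1}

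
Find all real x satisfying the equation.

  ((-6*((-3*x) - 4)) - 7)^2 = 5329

Step 1. [((-6*((-3*x) - 4)) - 7)^2 = 5329] LHS squared, RHS 5329 ≥ 0: apply √ (±) ⇒ sqrt: (-6*((-3*x) - 4)) - 7 = 73 or -73.
Step 2. [(-6*((-3*x) - 4)) - 7 = 73 or -73] 7 comes off first (add 7) ⇒ sub: -6*((-3*x) - 4) = 80 or -66.
Step 3. [-6*((-3*x) - 4) = 80 or -66] leading coefficient -6: divide by -6. So div: (-3*x) - 4 = -40/3 or 11.
Step 4. [(-3*x) - 4 = -40/3 or 11] 4 comes off first (add 4), so sub: -3*x = -28/3 or 15.
Step 5. [-3*x = -28/3 or 15] -3 out front; divide by -3 ⇒ div: x = 28/9 or -5.

Answer: x ∈ {-5, 28/9}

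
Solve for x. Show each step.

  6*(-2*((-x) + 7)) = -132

Step 1. [6*(-2*((-x) + 7)) = -132] 6·(inner) — divide through by 6, so div: -2*((-x) + 7) = -22.
Step 2. [-2*((-x) + 7) = -22] leading coefficient -2: divide by -2 ⇒ div: (-x) + 7 = 11.
Step 3. [(-x) + 7 = 11] peel the +7: subtract 7 from each side, so sub: -x = 4.
Step 4. [-x = 4] leading − — multiply by −1, so neg: x = -4.

Answer: x ∈ {-4}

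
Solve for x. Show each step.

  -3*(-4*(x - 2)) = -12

Step 1. [-3*(-4*(x - 2)) = -12] -3 out front; divide by -3, so div: -4*(x - 2) = 4.
Step 2. [-4*(x - 2) = 4] -4·(inner) — divide through by -4. So div: x - 2 = -1.
Step 3. [x - 2 = -1] the outer -2 inverts by adding 2, so sub: x = 1.

Answer: x ∈ {1}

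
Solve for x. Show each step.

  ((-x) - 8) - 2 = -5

Step 1. [((-x) - 8) - 2 = -5] peel the -2: add 2 from each side ⇒ sub: (-x) - 8 = -3.
Step 2. [(-x) - 8 = -3] the outer -8 inverts by adding 8. So sub: -x = 5.
Step 3. [-x = 5] LHS negated; negate both sides, so neg: x = -5.

Answer: x ∈ {-5}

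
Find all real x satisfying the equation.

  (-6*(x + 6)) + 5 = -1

Step 1. [(-6*(x + 6)) + 5 = -1] 5 comes off first (subtract 5). So sub: -6*(x + 6) = -6.
Step 2. [-6*(x + 6) = -6] -6 out front; divide by -6 ⇒ div: x + 6 = 1.
Step 3. [x + 6 = 1] subtract 6: x sits inside (… + 6) ⇒ sub: x = -5.

Answer: x ∈ {-5}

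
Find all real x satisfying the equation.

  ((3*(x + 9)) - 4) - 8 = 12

Step 1. [((3*(x + 9)) - 4) - 8 = 12] -8 is outermost — add 8 both sides. So sub: (3*(x + 9)) - 4 = 20.
Step 2. [(3*(x + 9)) - 4 = 20] add 4: x sits inside (… - 4) ⇒ sub: 3*(x + 9) = 24.
Step 3. [3*(x + 9) = 24] leading coefficient 3: divide by 3. So div: x + 9 = 8.
Step 4. [x + 9 = 8] the outer +9 inverts by subtracting 9 ⇒ sub: x = -1.

Answer: x ∈ {-1}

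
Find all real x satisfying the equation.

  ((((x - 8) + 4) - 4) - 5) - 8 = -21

Step 1. [((((x - 8) + 4) - 4) - 5) - 8 = -21] add 8: x sits inside (… - 8), so sub: (((x - 8) + 4) - 4) - 5 = -13.
Step 2. [(((x - 8) + 4) - 4) - 5 = -13] add 5: x sits inside (… - 5). So sub: ((x - 8) + 4) - 4 = -8.
Step 3. [((x - 8) + 4) - 4 = -8] peel the -4: add 4 from each side, so sub: (x - 8) + 4 = -4.
Step 4. [(x - 8) + 4 = -4] peel the +4: subtract 4 from each side ⇒ sub: x - 8 = -8.
Step 5. [x - 8 = -8] peel the -8: add 8 from each side. So sub: x = 0.

Answer: x ∈ {0}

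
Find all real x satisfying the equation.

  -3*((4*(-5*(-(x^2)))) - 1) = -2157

Step 1. [-3*((4*(-5*(-(x^2)))) - 1) = -2157] LHS = -3·(…); ÷-3 both sides ⇒ div: (4*(-5*(-(x^2)))) - 1 = 719.
Step 2. [(4*(-5*(-(x^2)))) - 1 = 719] peel the -1: add 1 from each side, so sub: 4*(-5*(-(x^2))) = 720.
Step 3. [4*(-5*(-(x^2))) = 720] 4·(inner) — divide through by 4 ⇒ div: -5*(-(x^2)) = 180.
Step 4. [-5*(-(x^2)) = 180] leading coefficient -5: divide by -5, so div: -(x^2) = -36.
Step 5. [-(x^2) = -36] flip signs both sides ⇒ neg: x^2 = 36.
Step 6. [x^2 = 36] 36 ≥ 0, LHS is (·)² — take ±√. So sqrt: x = 6 or -6.

Answer: x ∈ {-6, 6}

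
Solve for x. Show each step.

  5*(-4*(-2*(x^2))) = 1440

Step 1. [5*(-4*(-2*(x^2))) = 1440] 5 out front; divide by 5, so div: -4*(-2*(x^2)) = 288.
Step 2. [-4*(-2*(x^2)) = 288] -4·(inner) — divide through by -4. So div: -2*(x^2) = -72.
Step 3. [-2*(x^2) = -72] divide by the outer -2. So div: x^2 = 36.
Step 4. [x^2 = 36] 36 ≥ 0, LHS is (·)² — take ±√, so sqrt: x = 6 or -6.

Answer: x ∈ {-6, 6}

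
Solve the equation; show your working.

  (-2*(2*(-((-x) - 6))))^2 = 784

Step 1. [(-2*(2*(-((-x) - 6))))^2 = 784] 784 ≥ 0, LHS is (·)² — take ±√. So sqrt: -2*(2*(-((-x) - 6))) = 28 or -28.
Step 2. [-2*(2*(-((-x) - 6))) = 28 or -28] LHS = -2·(…); ÷-2 both sides. So div: 2*(-((-x) - 6)) = -14 or 14.
Step 3. [2*(-((-x) - 6)) = -14 or 14] leading coefficient 2: divide by 2, so div: -((-x) - 6) = -7 or 7.
Step 4. [-((-x) - 6) = -7 or 7] LHS negated; negate both sides ⇒ neg: (-x) - 6 = 7 or -7.
Step 5. [(-x) - 6 = 7 or -7] -6 is outermost — add 6 both sides ⇒ sub: -x = 13 or -1.
Step 6. [-x = 13 or -1] flip signs both sides ⇒ neg: x = -13 or 1.

Answer: x ∈ {-13, 1}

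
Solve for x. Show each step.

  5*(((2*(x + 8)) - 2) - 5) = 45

Step 1. [5*(((2*(x + 8)) - 2) - 5) = 45] divide by the outer 5 ⇒ div: ((2*(x + 8)) - 2) - 5 = 9.
Step 2. [((2*(x + 8)) - 2) - 5 = 9] peel the -5: add 5 from each side ⇒ sub: (2*(x + 8)) - 2 = 14.
Step 3. [(2*(x + 8)) - 2 = 14] 2 divides every term; factor it out, so factor: (x + 8) - 1 = 7.
Step 4. [(x + 8) - 1 = 7] 1 comes off first (add 1). So sub: x + 8 = 8.
Step 5. [x + 8 = 8] the outer +8 inverts by subtracting 8, so sub: x = 0.

Answer: x ∈ {0}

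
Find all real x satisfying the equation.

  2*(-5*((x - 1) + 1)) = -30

Step 1. [2*(-5*((x - 1) + 1)) = -30] 2·(inner) — divide through by 2, so div: -5*((x - 1) + 1) = -15.
Step 2. [-5*((x - 1) + 1) = -15] divide by the outer -5. So div: (x - 1) + 1 = 3.
Step 3. [(x - 1) + 1 = 3] +1 is outermost — subtract 1 both sides. So sub: x - 1 = 2.
Step 4. [x - 1 = 2] peel the -1: add 1 from each side. So sub: x = 3.

Answer: x ∈ {3}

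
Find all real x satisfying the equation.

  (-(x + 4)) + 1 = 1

Step 1. [(-(x + 4)) + 1 = 1] the outer +1 inverts by subtracting 1. So sub: -(x + 4) = 0.
Step 2. [-(x + 4) = 0] flip signs both sides, so neg: x + 4 = 0.
Step 3. [x + 4 = 0] subtract 4: x sits inside (… + 4) ⇒ sub: x = -4.

Answer: x ∈ {-4}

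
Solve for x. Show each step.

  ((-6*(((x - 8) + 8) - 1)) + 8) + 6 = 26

Step 1. [((-6*(((x - 8) + 8) - 1)) + 8) + 6 = 26] the outer +6 inverts by subtracting 6, so sub: (-6*(((x - 8) + 8) - 1)) + 8 = 20.
Step 2. [(-6*(((x - 8) + 8) - 1)) + 8 = 20] the outer +8 inverts by subtracting 8. So sub: -6*(((x - 8) + 8) - 1) = 12.
Step 3. [-6*(((x - 8) + 8) - 1) = 12] LHS = -6·(…); ÷-6 both sides, so div: ((x - 8) + 8) - 1 = -2.
Step 4. [((x - 8) + 8) - 1 = -2] the outer -1 inverts by adding 1. So sub: (x - 8) + 8 = -1.
Step 5. [(x - 8) + 8 = -1] subtract 8: x sits inside (… + 8). So sub: x - 8 = -9.
Step 6. [x - 8 = -9] 8 comes off first (add 8). So sub: x = -1.

Answer: x ∈ {-1}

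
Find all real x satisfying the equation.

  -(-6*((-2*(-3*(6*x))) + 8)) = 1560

Step 1. [-(-6*((-2*(-3*(6*x))) + 8)) = 1560] leading − — multiply by −1 ⇒ neg: -6*((-2*(-3*(6*x))) + 8) = -1560.
Step 2. [-6*((-2*(-3*(6*x))) + 8) = -1560] -6 out front; divide by -6. So div: (-2*(-3*(6*x))) + 8 = 260.
Step 3. [(-2*(-3*(6*x))) + 8 = 260] subtract 8: x sits inside (… + 8). So sub: -2*(-3*(6*x)) = 252.
Step 4. [-2*(-3*(6*x)) = 252] LHS = -2·(…); ÷-2 both sides ⇒ div: -3*(6*x) = -126.
Step 5. [-3*(6*x) = -126] divide by the outer -3. So div: 6*x = 42.
Step 6. [6*x = 42] 6·(inner) — divide through by 6, so div: x = 7.

Answer: x ∈ {7}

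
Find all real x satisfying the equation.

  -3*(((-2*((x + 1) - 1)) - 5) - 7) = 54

Step 1. [-3*(((-2*((x + 1) - 1)) - 5) - 7) = 54] -3·(inner) — divide through by -3. So div: ((-2*((x + 1) - 1)) - 5) - 7 = -18.
Step 2. [((-2*((x + 1) - 1)) - 5) - 7 = -18] peel the -7: add 7 from each side. So sub: (-2*((x + 1) - 1)) - 5 = -11.
Step 3. [(-2*((x + 1) - 1)) - 5 = -11] peel the -5: add 5 from each side ⇒ sub: -2*((x + 1) - 1) = -6.
Step 4. [-2*((x + 1) - 1) = -6] divide by the outer -2. So div: (x + 1) - 1 = 3.
Step 5. [(x + 1) - 1 = 3] peel the -1: add 1 from each side ⇒ sub: x + 1 = 4.
Step 6. [x + 1 = 4] subtract 1: x sits inside (… + 1). So sub: x = 3.

Answer: x ∈ {3}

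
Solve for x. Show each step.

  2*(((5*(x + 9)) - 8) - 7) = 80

Step 1. [2*(((5*(x + 9)) - 8) - 7) = 80] LHS = 2·(…); ÷2 both sides ⇒ div: ((5*(x + 9)) - 8) - 7 = 40.
Step 2. [((5*(x + 9)) - 8) - 7 = 40] the outer -7 inverts by adding 7. So sub: (5*(x + 9)) - 8 = 47.
Step 3. [(5*(x + 9)) - 8 = 47] add 8: x sits inside (… - 8), so sub: 5*(x + 9) = 55.
Step 4. [5*(x + 9) = 55] leading coefficient 5: divide by 5 ⇒ div: x + 9 = 11.
Step 5. [x + 9 = 11] peel the +9: subtract 9 from each side, so sub: x = 2.

Answer: x ∈ {2}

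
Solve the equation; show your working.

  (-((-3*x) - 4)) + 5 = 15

Step 1. [(-((-3*x) - 4)) + 5 = 15] +5 is outermost — subtract 5 both sides. So sub: -((-3*x) - 4) = 10.
Step 2. [-((-3*x) - 4) = 10] leading − — multiply by −1 ⇒ neg: (-3*x) - 4 = -10.
Step 3. [(-3*x) - 4 = -10] -4 is outermost — add 4 both sides. So sub: -3*x = -6.
Step 4. [-3*x = -6] -3·(inner) — divide through by -3, so div: x = 2.

Answer: x ∈ {2}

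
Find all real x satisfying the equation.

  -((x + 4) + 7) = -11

Step 1. [-((x + 4) + 7) = -11] leading − — multiply by −1, so neg: (x + 4) + 7 = 11.
Step 2. [(x + 4) + 7 = 11] +7 is outermost — subtract 7 both sides, so sub: x + 4 = 4.
Step 3. [x + 4 = 4] 4 comes off first (subtract 4), so sub: x = 0.

Answer: x ∈ {0}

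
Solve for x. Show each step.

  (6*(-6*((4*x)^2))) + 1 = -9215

Step 1. [(6*(-6*((4*x)^2))) + 1 = -9215] +1 is outermost — subtract 1 both sides ⇒ sub: 6*(-6*((4*x)^2)) = -9216.
Step 2. [6*(-6*((4*x)^2)) = -9216] 6·(inner) — divide through by 6 ⇒ div: -6*((4*x)^2) = -1536.
Step 3. [-6*((4*x)^2) = -1536] -6 out front; divide by -6 ⇒ div: (4*x)^2 = 256.
Step 4. [(4*x)^2 = 256] √ both sides: 256 ≥ 0 gives two branches. So sqrt: 4*x = 16 or -16.
Step 5. [4*x = 16 or -16] 4 out front; divide by 4. So div: x = 4 or -4.

Answer: x ∈ {-4, 4}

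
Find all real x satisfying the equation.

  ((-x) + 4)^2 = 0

Step 1. [((-x) + 4)^2 = 0] 0 ≥ 0, LHS is (·)² — take ±√. So sqrt: (-x) + 4 = 0.
Step 2. [(-x) + 4 = 0] the outer +4 inverts by subtracting 4 ⇒ sub: -x = -4.
Step 3. [-x = -4] flip signs both sides. So neg: x = 4.

Answer: x ∈ {4}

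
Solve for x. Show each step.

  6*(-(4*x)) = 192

Step 1. [6*(-(4*x)) = 192] LHS = 6·(…); ÷6 both sides. So div: -(4*x) = 32.
Step 2. [-(4*x) = 32] leading − — multiply by −1, so neg: 4*x = -32.
Step 3. [4*x = -32] divide by the outer 4 ⇒ div: x = -8.

Answer: x ∈ {-8}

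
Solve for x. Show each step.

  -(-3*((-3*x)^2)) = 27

Step 1. [-(-3*((-3*x)^2)) = 27] flip signs both sides. So neg: -3*((-3*x)^2) = -27.
Step 2. [-3*((-3*x)^2) = -27] -3·(inner) — divide through by -3 ⇒ div: (-3*x)^2 = 9.
Step 3. [(-3*x)^2 = 9] 9 ≥ 0, LHS is (·)² — take ±√. So sqrt: -3*x = 3 or -3.
Step 4. [-3*x = 3 or -3] -3·(inner) — divide through by -3, so div: x = -1 or 1.

Answer: x ∈ {-1, 1}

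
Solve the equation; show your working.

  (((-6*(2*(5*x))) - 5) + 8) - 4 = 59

Step 1. [(((-6*(2*(5*x))) - 5) + 8) - 4 = 59] peel the -4: add 4 from each side ⇒ sub: ((-6*(2*(5*x))) - 5) + 8 = 63.
Step 2. [((-6*(2*(5*x))) - 5) + 8 = 63] peel the +8: subtract 8 from each side. So sub: (-6*(2*(5*x))) - 5 = 55.
Step 3. [(-6*(2*(5*x))) - 5 = 55] the outer -5 inverts by adding 5 ⇒ sub: -6*(2*(5*x)) = 60.
Step 4. [-6*(2*(5*x)) = 60] leading coefficient -6: divide by -6. So div: 2*(5*x) = -10.
Step 5. [2*(5*x) = -10] 2 out front; divide by 2 ⇒ div: 5*x = -5.
Step 6. [5*x = -5] 5 out front; divide by 5. So div: x = -1.

Answer: x ∈ {-1}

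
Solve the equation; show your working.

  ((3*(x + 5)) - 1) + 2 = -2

Step 1. [((3*(x + 5)) - 1) + 2 = -2] peel the +2: subtract 2 from each side. So sub: (3*(x + 5)) - 1 = -4.
Step 2. [(3*(x + 5)) - 1 = -4] the outer -1 inverts by adding 1, so sub: 3*(x + 5) = -3.
Step 3. [3*(x + 5) = -3] 3·(inner) — divide through by 3. So div: x + 5 = -1.
Step 4. [x + 5 = -1] +5 is outermost — subtract 5 both sides. So sub: x = -6.

Answer: x ∈ {-6}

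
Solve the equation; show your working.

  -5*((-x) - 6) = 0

Step 1. [-5*((-x) - 6) = 0] LHS = -5·(…); ÷-5 both sides, so div: (-x) - 6 = 0.
Step 2. [(-x) - 6 = 0] the outer -6 inverts by adding 6. So sub: -x = 6.
Step 3. [-x = 6] LHS negated; negate both sides, so neg: x = -6.

Answer: x ∈ {-6}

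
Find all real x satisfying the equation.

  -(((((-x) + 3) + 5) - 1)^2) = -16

Step 1. [-(((((-x) + 3) + 5) - 1)^2) = -16] flip signs both sides. So neg: ((((-x) + 3) + 5) - 1)^2 = 16.
Step 2. [((((-x) + 3) + 5) - 1)^2 = 16] √ both sides: 16 ≥ 0 gives two branches, so sqrt: (((-x) + 3) + 5) - 1 = 4 or -4.
Step 3. [(((-x) + 3) + 5) - 1 = 4 or -4] add 1: x sits inside (… - 1), so sub: ((-x) + 3) + 5 = 5 or -3.
Step 4. [((-x) + 3) + 5 = 5 or -3] +5 is outermost — subtract 5 both sides. So sub: (-x) + 3 = 0 or -8.
Step 5. [(-x) + 3 = 0 or -8] the outer +3 inverts by subtracting 3, so sub: -x = -3 or -11.
Step 6. [-x = -3 or -11] flip signs both sides ⇒ neg: x = 3 or 11.

Answer: x ∈ {3, 11}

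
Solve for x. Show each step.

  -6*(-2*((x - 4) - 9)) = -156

Step 1. [-6*(-2*((x - 4) - 9)) = -156] LHS = -6·(…); ÷-6 both sides ⇒ div: -2*((x - 4) - 9) = 26.
Step 2. [-2*((x - 4) - 9) = 26] LHS = -2·(…); ÷-2 both sides. So div: (x - 4) - 9 = -13.
Step 3. [(x - 4) - 9 = -13] 9 comes off first (add 9), so sub: x - 4 = -4.
Step 4. [x - 4 = -4] -4 is outermost — add 4 both sides. So sub: x = 0.

Answer: x ∈ {0}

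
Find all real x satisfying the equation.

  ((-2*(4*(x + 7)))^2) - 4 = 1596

Step 1. [((-2*(4*(x + 7)))^2) - 4 = 1596] -4 is outermost — add 4 both sides ⇒ sub: (-2*(4*(x + 7)))^2 = 1600.
Step 2. [(-2*(4*(x + 7)))^2 = 1600] LHS squared, RHS 1600 ≥ 0: apply √ (±). So sqrt: -2*(4*(x + 7)) = 40 or -40.
Step 3. [-2*(4*(x + 7)) = 40 or -40] -2 out front; divide by -2, so div: 4*(x + 7) = -20 or 20.
Step 4. [4*(x + 7) = -20 or 20] 4·(inner) — divide through by 4, so div: x + 7 = -5 or 5.
Step 5. [x + 7 = -5 or 5] peel the +7: subtract 7 from each side, so sub: x = -12 or -2.

Answer: x ∈ {-12, -2}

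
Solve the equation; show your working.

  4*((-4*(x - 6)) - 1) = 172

Step 1. [4*((-4*(x - 6)) - 1) = 172] leading coefficient 4: divide by 4 ⇒ div: (-4*(x - 6)) - 1 = 43.
Step 2. [(-4*(x - 6)) - 1 = 43] 1 comes off first (add 1), so sub: -4*(x - 6) = 44.
Step 3. [-4*(x - 6) = 44] divide by the outer -4, so div: x - 6 = -11.
Step 4. [x - 6 = -11] add 6: x sits inside (… - 6), so sub: x = -5.

Answer: x ∈ {-5}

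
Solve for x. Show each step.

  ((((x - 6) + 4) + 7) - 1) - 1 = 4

Step 1. [((((x - 6) + 4) + 7) - 1) - 1 = 4] the outer -1 inverts by adding 1 ⇒ sub: (((x - 6) + 4) + 7) - 1 = 5.
Step 2. [(((x - 6) + 4) + 7) - 1 = 5] -1 is outermost — add 1 both sides, so sub: ((x - 6) + 4) + 7 = 6.
Step 3. [((x - 6) + 4) + 7 = 6] 7 comes off first (subtract 7). So sub: (x - 6) + 4 = -1.
Step 4. [(x - 6) + 4 = -1] +4 is outermost — subtract 4 both sides, so sub: x - 6 = -5.
Step 5. [x - 6 = -5] peel the -6: add 6 from each side ⇒ sub: x = 1.

Answer: x ∈ {1}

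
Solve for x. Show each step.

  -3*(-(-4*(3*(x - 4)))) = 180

Step 1. [-3*(-(-4*(3*(x - 4)))) = 180] divide by the outer -3 ⇒ div: -(-4*(3*(x - 4))) = -60.
Step 2. [-(-4*(3*(x - 4))) = -60] flip signs both sides ⇒ neg: -4*(3*(x - 4)) = 60.
Step 3. [-4*(3*(x - 4)) = 60] -4 out front; divide by -4 ⇒ div: 3*(x - 4) = -15.
Step 4. [3*(x - 4) = -15] divide by the outer 3. So div: x - 4 = -5.
Step 5. [x - 4 = -5] the outer -4 inverts by adding 4, so sub: x = -1.

Answer: x ∈ {-1}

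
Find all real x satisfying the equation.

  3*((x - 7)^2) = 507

Step 1. [3*((x - 7)^2) = 507] LHS = 3·(…); ÷3 both sides, so div: (x - 7)^2 = 169.
Step 2. [(x - 7)^2 = 169] LHS squared, RHS 169 ≥ 0: apply √ (±), so sqrt: x - 7 = 13 or -13.
Step 3. [x - 7 = 13 or -13] -7 is outermost — add 7 both sides ⇒ sub: x = 20 or -6.

Answer: x ∈ {-6, 20}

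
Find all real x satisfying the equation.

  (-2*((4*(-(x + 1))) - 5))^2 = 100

Step 1. [(-2*((4*(-(x + 1))) - 5))^2 = 100] LHS squared, RHS 100 ≥ 0: apply √ (±), so sqrt: -2*((4*(-(x + 1))) - 5) = 10 or -10.
Step 2. [-2*((4*(-(x + 1))) - 5) = 10 or -10] LHS = -2·(…); ÷-2 both sides, so div: (4*(-(x + 1))) - 5 = -5 or 5.
Step 3. [(4*(-(x + 1))) - 5 = -5 or 5] add 5: x sits inside (… - 5) ⇒ sub: 4*(-(x + 1)) = 0 or 10.
Step 4. [4*(-(x + 1)) = 0 or 10] divide by the outer 4 ⇒ div: -(x + 1) = 0 or 5/2.
Step 5. [-(x + 1) = 0 or 5/2] leading − — multiply by −1 ⇒ neg: x + 1 = 0 or -5/2.
Step 6. [x + 1 = 0 or -5/2] peel the +1: subtract 1 from each side. So sub: x = -1 or -7/2.

Answer: x ∈ {-7/2, -1}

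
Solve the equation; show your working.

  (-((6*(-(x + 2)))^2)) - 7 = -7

Step 1. [(-((6*(-(x + 2)))^2)) - 7 = -7] -7 is outermost — add 7 both sides, so sub: -((6*(-(x + 2)))^2) = 0.
Step 2. [-((6*(-(x + 2)))^2) = 0] leading − — multiply by −1, so neg: (6*(-(x + 2)))^2 = 0.
Step 3. [(6*(-(x + 2)))^2 = 0] √ both sides: 0 ≥ 0 gives two branches. So sqrt: 6*(-(x + 2)) = 0.
Step 4. [6*(-(x + 2)) = 0] 6·(inner) — divide through by 6, so div: -(x + 2) = 0.
Step 5. [-(x + 2) = 0] flip signs both sides. So neg: x + 2 = 0.
Step 6. [x + 2 = 0] 2 comes off first (subtract 2), so sub: x = -2.

Answer: x ∈ {-2}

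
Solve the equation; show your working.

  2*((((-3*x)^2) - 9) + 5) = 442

Step 1. [2*((((-3*x)^2) - 9) + 5) = 442] leading coefficient 2: divide by 2 ⇒ div: (((-3*x)^2) - 9) + 5 = 221.
Step 2. [(((-3*x)^2) - 9) + 5 = 221] 5 comes off first (subtract 5). So sub: ((-3*x)^2) - 9 = 216.
Step 3. [((-3*x)^2) - 9 = 216] -9 is outermost — add 9 both sides ⇒ sub: (-3*x)^2 = 225.
Step 4. [(-3*x)^2 = 225] LHS squared, RHS 225 ≥ 0: apply √ (±). So sqrt: -3*x = 15 or -15.
Step 5. [-3*x = 15 or -15] -3 out front; divide by -3 ⇒ div: x = -5 or 5.

Answer: x ∈ {-5, 5}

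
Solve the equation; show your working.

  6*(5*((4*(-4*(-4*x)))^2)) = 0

Step 1. [6*(5*((4*(-4*(-4*x)))^2)) = 0] 6 out front; divide by 6. So div: 5*((4*(-4*(-4*x)))^2) = 0.
Step 2. [5*((4*(-4*(-4*x)))^2) = 0] leading coefficient 5: divide by 5, so div: (4*(-4*(-4*x)))^2 = 0.
Step 3. [(4*(-4*(-4*x)))^2 = 0] LHS squared, RHS 0 ≥ 0: apply √ (±) ⇒ sqrt: 4*(-4*(-4*x)) = 0.
Step 4. [4*(-4*(-4*x)) = 0] LHS = 4·(…); ÷4 both sides ⇒ div: -4*(-4*x) = 0.
Step 5. [-4*(-4*x) = 0] divide by the outer -4, so div: -4*x = 0.
Step 6. [-4*x = 0] -4 out front; divide by -4 ⇒ div: x = 0.

Answer: x ∈ {0}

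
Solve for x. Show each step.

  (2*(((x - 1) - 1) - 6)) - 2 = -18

Step 1. [(2*(((x - 1) - 1) - 6)) - 2 = -18] add 2: x sits inside (… - 2). So sub: 2*(((x - 1) - 1) - 6) = -16.
Step 2. [2*(((x - 1) - 1) - 6) = -16] 2 out front; divide by 2 ⇒ div: ((x - 1) - 1) - 6 = -8.
Step 3. [((x - 1) - 1) - 6 = -8] 6 comes off first (add 6). So sub: (x - 1) - 1 = -2.
Step 4. [(x - 1) - 1 = -2] peel the -1: add 1 from each side ⇒ sub: x - 1 = -1.
Step 5. [x - 1 = -1] the outer -1 inverts by adding 1. So sub: x = 0.

Answer: x ∈ {0}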